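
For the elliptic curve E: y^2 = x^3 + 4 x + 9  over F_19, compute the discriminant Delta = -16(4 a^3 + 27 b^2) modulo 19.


4 a^3 + 27 b^2 = 4*4^3 + 27*9^2 = 256 + 2187 = 2443
Delta = -16 * (2443) = -39088
Delta mod 19 = 14

Delta = 14 (mod 19)


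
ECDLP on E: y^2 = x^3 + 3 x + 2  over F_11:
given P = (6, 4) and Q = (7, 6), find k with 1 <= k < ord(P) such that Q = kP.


Enumerate multiples of P until we hit Q = (7, 6):
  1P = (6, 4)
  2P = (4, 10)
  3P = (10, 8)
  4P = (7, 6)
Match found at i = 4.

k = 4


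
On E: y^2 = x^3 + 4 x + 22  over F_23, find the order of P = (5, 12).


Compute successive multiples of P until we hit O:
  1P = (5, 12)
  2P = (21, 12)
  3P = (20, 11)
  4P = (7, 5)
  5P = (6, 3)
  6P = (1, 21)
  7P = (12, 21)
  8P = (10, 21)
  ... (continuing to 21P)
  21P = O

ord(P) = 21


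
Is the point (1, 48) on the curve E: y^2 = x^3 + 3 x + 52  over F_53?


Check whether y^2 = x^3 + 3 x + 52 (mod 53) for (x, y) = (1, 48).
LHS: y^2 = 48^2 mod 53 = 25
RHS: x^3 + 3 x + 52 = 1^3 + 3*1 + 52 mod 53 = 3
LHS != RHS

No, not on the curve


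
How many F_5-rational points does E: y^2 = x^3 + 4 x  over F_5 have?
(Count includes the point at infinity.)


For each x in F_5, count y with y^2 = x^3 + 4 x + 0 mod 5:
  x = 0: RHS = 0, y in [0]  -> 1 point(s)
  x = 1: RHS = 0, y in [0]  -> 1 point(s)
  x = 2: RHS = 1, y in [1, 4]  -> 2 point(s)
  x = 3: RHS = 4, y in [2, 3]  -> 2 point(s)
  x = 4: RHS = 0, y in [0]  -> 1 point(s)
Affine points: 7. Add the point at infinity: total = 8.

#E(F_5) = 8


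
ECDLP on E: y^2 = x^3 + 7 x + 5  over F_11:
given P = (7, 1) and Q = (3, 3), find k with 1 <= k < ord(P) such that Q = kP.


Enumerate multiples of P until we hit Q = (3, 3):
  1P = (7, 1)
  2P = (8, 10)
  3P = (0, 7)
  4P = (9, 7)
  5P = (4, 8)
  6P = (3, 8)
  7P = (2, 4)
  8P = (5, 0)
  9P = (2, 7)
  10P = (3, 3)
Match found at i = 10.

k = 10


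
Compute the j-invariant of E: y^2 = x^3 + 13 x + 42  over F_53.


Delta = -16(4 a^3 + 27 b^2) mod 53 = 40
-1728 * (4 a)^3 = -1728 * (4*13)^3 mod 53 = 32
j = 32 * 40^(-1) mod 53 = 22

j = 22 (mod 53)


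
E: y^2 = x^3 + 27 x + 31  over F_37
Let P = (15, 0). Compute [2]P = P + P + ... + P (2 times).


k = 2 = 10_2 (binary, LSB first: 01)
Double-and-add from P = (15, 0):
  bit 0 = 0: acc unchanged = O
  bit 1 = 1: acc = O + O = O

2P = O


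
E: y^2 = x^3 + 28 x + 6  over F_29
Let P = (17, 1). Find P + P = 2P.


Doubling: s = (3 x1^2 + a) / (2 y1)
s = (3*17^2 + 28) / (2*1) mod 29 = 27
x3 = s^2 - 2 x1 mod 29 = 27^2 - 2*17 = 28
y3 = s (x1 - x3) - y1 mod 29 = 27 * (17 - 28) - 1 = 21

2P = (28, 21)


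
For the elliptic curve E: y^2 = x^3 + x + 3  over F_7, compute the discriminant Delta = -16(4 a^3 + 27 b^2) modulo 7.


4 a^3 + 27 b^2 = 4*1^3 + 27*3^2 = 4 + 243 = 247
Delta = -16 * (247) = -3952
Delta mod 7 = 3

Delta = 3 (mod 7)


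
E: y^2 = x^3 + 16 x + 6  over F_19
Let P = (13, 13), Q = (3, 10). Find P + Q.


P != Q, so use the chord formula.
s = (y2 - y1) / (x2 - x1) = (16) / (9) mod 19 = 6
x3 = s^2 - x1 - x2 mod 19 = 6^2 - 13 - 3 = 1
y3 = s (x1 - x3) - y1 mod 19 = 6 * (13 - 1) - 13 = 2

P + Q = (1, 2)


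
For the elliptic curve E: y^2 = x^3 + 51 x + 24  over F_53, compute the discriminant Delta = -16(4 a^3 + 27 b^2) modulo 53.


4 a^3 + 27 b^2 = 4*51^3 + 27*24^2 = 530604 + 15552 = 546156
Delta = -16 * (546156) = -8738496
Delta mod 53 = 38

Delta = 38 (mod 53)


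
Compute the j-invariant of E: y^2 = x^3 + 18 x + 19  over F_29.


Delta = -16(4 a^3 + 27 b^2) mod 29 = 21
-1728 * (4 a)^3 = -1728 * (4*18)^3 mod 29 = 13
j = 13 * 21^(-1) mod 29 = 2

j = 2 (mod 29)


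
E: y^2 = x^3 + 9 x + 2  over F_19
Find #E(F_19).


For each x in F_19, count y with y^2 = x^3 + 9 x + 2 mod 19:
  x = 2: RHS = 9, y in [3, 16]  -> 2 point(s)
  x = 4: RHS = 7, y in [8, 11]  -> 2 point(s)
  x = 5: RHS = 1, y in [1, 18]  -> 2 point(s)
  x = 6: RHS = 6, y in [5, 14]  -> 2 point(s)
  x = 7: RHS = 9, y in [3, 16]  -> 2 point(s)
  x = 8: RHS = 16, y in [4, 15]  -> 2 point(s)
  x = 10: RHS = 9, y in [3, 16]  -> 2 point(s)
  x = 11: RHS = 7, y in [8, 11]  -> 2 point(s)
  x = 13: RHS = 17, y in [6, 13]  -> 2 point(s)
  x = 15: RHS = 16, y in [4, 15]  -> 2 point(s)
  x = 16: RHS = 5, y in [9, 10]  -> 2 point(s)
  x = 18: RHS = 11, y in [7, 12]  -> 2 point(s)
Affine points: 24. Add the point at infinity: total = 25.

#E(F_19) = 25


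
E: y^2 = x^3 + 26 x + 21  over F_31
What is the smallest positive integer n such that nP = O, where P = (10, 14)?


Compute successive multiples of P until we hit O:
  1P = (10, 14)
  2P = (5, 11)
  3P = (30, 5)
  4P = (26, 18)
  5P = (28, 28)
  6P = (7, 9)
  7P = (3, 8)
  8P = (20, 4)
  ... (continuing to 37P)
  37P = O

ord(P) = 37


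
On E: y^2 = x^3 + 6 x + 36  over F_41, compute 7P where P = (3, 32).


k = 7 = 111_2 (binary, LSB first: 111)
Double-and-add from P = (3, 32):
  bit 0 = 1: acc = O + (3, 32) = (3, 32)
  bit 1 = 1: acc = (3, 32) + (19, 11) = (18, 21)
  bit 2 = 1: acc = (18, 21) + (24, 8) = (39, 4)

7P = (39, 4)


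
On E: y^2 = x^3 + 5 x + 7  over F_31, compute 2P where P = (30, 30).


Doubling: s = (3 x1^2 + a) / (2 y1)
s = (3*30^2 + 5) / (2*30) mod 31 = 27
x3 = s^2 - 2 x1 mod 31 = 27^2 - 2*30 = 18
y3 = s (x1 - x3) - y1 mod 31 = 27 * (30 - 18) - 30 = 15

2P = (18, 15)


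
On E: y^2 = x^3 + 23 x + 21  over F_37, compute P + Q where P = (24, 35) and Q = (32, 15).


P != Q, so use the chord formula.
s = (y2 - y1) / (x2 - x1) = (17) / (8) mod 37 = 16
x3 = s^2 - x1 - x2 mod 37 = 16^2 - 24 - 32 = 15
y3 = s (x1 - x3) - y1 mod 37 = 16 * (24 - 15) - 35 = 35

P + Q = (15, 35)


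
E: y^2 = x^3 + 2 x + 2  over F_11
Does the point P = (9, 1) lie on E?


Check whether y^2 = x^3 + 2 x + 2 (mod 11) for (x, y) = (9, 1).
LHS: y^2 = 1^2 mod 11 = 1
RHS: x^3 + 2 x + 2 = 9^3 + 2*9 + 2 mod 11 = 1
LHS = RHS

Yes, on the curve


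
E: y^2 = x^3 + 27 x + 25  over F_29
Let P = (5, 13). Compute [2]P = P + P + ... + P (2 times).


k = 2 = 10_2 (binary, LSB first: 01)
Double-and-add from P = (5, 13):
  bit 0 = 0: acc unchanged = O
  bit 1 = 1: acc = O + (15, 8) = (15, 8)

2P = (15, 8)


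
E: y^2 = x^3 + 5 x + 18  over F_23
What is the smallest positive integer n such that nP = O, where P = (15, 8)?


Compute successive multiples of P until we hit O:
  1P = (15, 8)
  2P = (11, 1)
  3P = (13, 7)
  4P = (1, 22)
  5P = (8, 8)
  6P = (0, 15)
  7P = (12, 9)
  8P = (14, 7)
  ... (continuing to 30P)
  30P = O

ord(P) = 30


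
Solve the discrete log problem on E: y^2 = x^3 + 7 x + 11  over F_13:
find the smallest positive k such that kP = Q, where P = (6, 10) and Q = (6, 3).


Enumerate multiples of P until we hit Q = (6, 3):
  1P = (6, 10)
  2P = (4, 8)
  3P = (4, 5)
  4P = (6, 3)
Match found at i = 4.

k = 4


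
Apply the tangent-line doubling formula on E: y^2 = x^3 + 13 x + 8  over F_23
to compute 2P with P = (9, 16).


Doubling: s = (3 x1^2 + a) / (2 y1)
s = (3*9^2 + 13) / (2*16) mod 23 = 8
x3 = s^2 - 2 x1 mod 23 = 8^2 - 2*9 = 0
y3 = s (x1 - x3) - y1 mod 23 = 8 * (9 - 0) - 16 = 10

2P = (0, 10)


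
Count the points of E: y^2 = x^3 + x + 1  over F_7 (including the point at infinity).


For each x in F_7, count y with y^2 = x^3 + 1 x + 1 mod 7:
  x = 0: RHS = 1, y in [1, 6]  -> 2 point(s)
  x = 2: RHS = 4, y in [2, 5]  -> 2 point(s)
Affine points: 4. Add the point at infinity: total = 5.

#E(F_7) = 5


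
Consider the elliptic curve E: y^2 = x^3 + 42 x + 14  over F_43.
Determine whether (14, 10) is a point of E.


Check whether y^2 = x^3 + 42 x + 14 (mod 43) for (x, y) = (14, 10).
LHS: y^2 = 10^2 mod 43 = 14
RHS: x^3 + 42 x + 14 = 14^3 + 42*14 + 14 mod 43 = 35
LHS != RHS

No, not on the curve


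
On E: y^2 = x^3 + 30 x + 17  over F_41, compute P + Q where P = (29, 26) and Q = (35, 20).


P != Q, so use the chord formula.
s = (y2 - y1) / (x2 - x1) = (35) / (6) mod 41 = 40
x3 = s^2 - x1 - x2 mod 41 = 40^2 - 29 - 35 = 19
y3 = s (x1 - x3) - y1 mod 41 = 40 * (29 - 19) - 26 = 5

P + Q = (19, 5)


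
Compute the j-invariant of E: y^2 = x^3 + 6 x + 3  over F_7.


Delta = -16(4 a^3 + 27 b^2) mod 7 = 5
-1728 * (4 a)^3 = -1728 * (4*6)^3 mod 7 = 6
j = 6 * 5^(-1) mod 7 = 4

j = 4 (mod 7)


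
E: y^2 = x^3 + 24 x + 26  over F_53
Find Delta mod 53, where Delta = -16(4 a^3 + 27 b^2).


4 a^3 + 27 b^2 = 4*24^3 + 27*26^2 = 55296 + 18252 = 73548
Delta = -16 * (73548) = -1176768
Delta mod 53 = 44

Delta = 44 (mod 53)


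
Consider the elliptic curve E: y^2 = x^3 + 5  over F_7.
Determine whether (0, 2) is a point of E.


Check whether y^2 = x^3 + 0 x + 5 (mod 7) for (x, y) = (0, 2).
LHS: y^2 = 2^2 mod 7 = 4
RHS: x^3 + 0 x + 5 = 0^3 + 0*0 + 5 mod 7 = 5
LHS != RHS

No, not on the curve


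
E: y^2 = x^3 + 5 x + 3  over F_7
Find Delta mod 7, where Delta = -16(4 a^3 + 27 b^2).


4 a^3 + 27 b^2 = 4*5^3 + 27*3^2 = 500 + 243 = 743
Delta = -16 * (743) = -11888
Delta mod 7 = 5

Delta = 5 (mod 7)


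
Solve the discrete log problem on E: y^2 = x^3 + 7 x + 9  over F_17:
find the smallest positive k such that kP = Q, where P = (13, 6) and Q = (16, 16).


Enumerate multiples of P until we hit Q = (16, 16):
  1P = (13, 6)
  2P = (10, 12)
  3P = (15, 15)
  4P = (5, 13)
  5P = (8, 13)
  6P = (0, 3)
  7P = (12, 6)
  8P = (9, 11)
  9P = (4, 4)
  10P = (16, 16)
Match found at i = 10.

k = 10


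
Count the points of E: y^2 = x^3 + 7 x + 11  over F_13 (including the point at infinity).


For each x in F_13, count y with y^2 = x^3 + 7 x + 11 mod 13:
  x = 4: RHS = 12, y in [5, 8]  -> 2 point(s)
  x = 6: RHS = 9, y in [3, 10]  -> 2 point(s)
  x = 7: RHS = 0, y in [0]  -> 1 point(s)
  x = 9: RHS = 10, y in [6, 7]  -> 2 point(s)
  x = 12: RHS = 3, y in [4, 9]  -> 2 point(s)
Affine points: 9. Add the point at infinity: total = 10.

#E(F_13) = 10


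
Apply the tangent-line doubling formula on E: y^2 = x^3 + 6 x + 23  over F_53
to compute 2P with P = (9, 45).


Doubling: s = (3 x1^2 + a) / (2 y1)
s = (3*9^2 + 6) / (2*45) mod 53 = 1
x3 = s^2 - 2 x1 mod 53 = 1^2 - 2*9 = 36
y3 = s (x1 - x3) - y1 mod 53 = 1 * (9 - 36) - 45 = 34

2P = (36, 34)


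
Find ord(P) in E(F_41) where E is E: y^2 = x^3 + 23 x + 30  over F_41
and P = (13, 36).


Compute successive multiples of P until we hit O:
  1P = (13, 36)
  2P = (36, 35)
  3P = (2, 17)
  4P = (30, 39)
  5P = (23, 37)
  6P = (21, 37)
  7P = (32, 18)
  8P = (17, 39)
  ... (continuing to 40P)
  40P = O

ord(P) = 40


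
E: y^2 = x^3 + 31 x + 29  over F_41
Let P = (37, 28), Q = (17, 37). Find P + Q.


P != Q, so use the chord formula.
s = (y2 - y1) / (x2 - x1) = (9) / (21) mod 41 = 18
x3 = s^2 - x1 - x2 mod 41 = 18^2 - 37 - 17 = 24
y3 = s (x1 - x3) - y1 mod 41 = 18 * (37 - 24) - 28 = 1

P + Q = (24, 1)


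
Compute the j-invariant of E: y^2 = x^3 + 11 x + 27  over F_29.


Delta = -16(4 a^3 + 27 b^2) mod 29 = 1
-1728 * (4 a)^3 = -1728 * (4*11)^3 mod 29 = 16
j = 16 * 1^(-1) mod 29 = 16

j = 16 (mod 29)


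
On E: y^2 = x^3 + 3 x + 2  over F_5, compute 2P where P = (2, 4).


k = 2 = 10_2 (binary, LSB first: 01)
Double-and-add from P = (2, 4):
  bit 0 = 0: acc unchanged = O
  bit 1 = 1: acc = O + (1, 1) = (1, 1)

2P = (1, 1)


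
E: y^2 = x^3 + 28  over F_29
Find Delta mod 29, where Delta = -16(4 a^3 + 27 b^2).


4 a^3 + 27 b^2 = 4*0^3 + 27*28^2 = 0 + 21168 = 21168
Delta = -16 * (21168) = -338688
Delta mod 29 = 3

Delta = 3 (mod 29)


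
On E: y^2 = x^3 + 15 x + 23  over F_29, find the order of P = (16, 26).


Compute successive multiples of P until we hit O:
  1P = (16, 26)
  2P = (26, 3)
  3P = (21, 0)
  4P = (26, 26)
  5P = (16, 3)
  6P = O

ord(P) = 6


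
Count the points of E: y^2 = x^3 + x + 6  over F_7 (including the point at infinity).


For each x in F_7, count y with y^2 = x^3 + 1 x + 6 mod 7:
  x = 1: RHS = 1, y in [1, 6]  -> 2 point(s)
  x = 2: RHS = 2, y in [3, 4]  -> 2 point(s)
  x = 3: RHS = 1, y in [1, 6]  -> 2 point(s)
  x = 4: RHS = 4, y in [2, 5]  -> 2 point(s)
  x = 6: RHS = 4, y in [2, 5]  -> 2 point(s)
Affine points: 10. Add the point at infinity: total = 11.

#E(F_7) = 11


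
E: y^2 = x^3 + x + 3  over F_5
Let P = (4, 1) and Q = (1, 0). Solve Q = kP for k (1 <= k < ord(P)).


Enumerate multiples of P until we hit Q = (1, 0):
  1P = (4, 1)
  2P = (1, 0)
Match found at i = 2.

k = 2


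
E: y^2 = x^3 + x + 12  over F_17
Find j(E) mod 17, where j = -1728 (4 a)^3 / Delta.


Delta = -16(4 a^3 + 27 b^2) mod 17 = 16
-1728 * (4 a)^3 = -1728 * (4*1)^3 mod 17 = 10
j = 10 * 16^(-1) mod 17 = 7

j = 7 (mod 17)


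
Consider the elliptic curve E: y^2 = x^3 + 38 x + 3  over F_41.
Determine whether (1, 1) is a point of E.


Check whether y^2 = x^3 + 38 x + 3 (mod 41) for (x, y) = (1, 1).
LHS: y^2 = 1^2 mod 41 = 1
RHS: x^3 + 38 x + 3 = 1^3 + 38*1 + 3 mod 41 = 1
LHS = RHS

Yes, on the curve


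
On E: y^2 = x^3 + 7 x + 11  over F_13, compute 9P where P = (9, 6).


k = 9 = 1001_2 (binary, LSB first: 1001)
Double-and-add from P = (9, 6):
  bit 0 = 1: acc = O + (9, 6) = (9, 6)
  bit 1 = 0: acc unchanged = (9, 6)
  bit 2 = 0: acc unchanged = (9, 6)
  bit 3 = 1: acc = (9, 6) + (4, 8) = (9, 7)

9P = (9, 7)


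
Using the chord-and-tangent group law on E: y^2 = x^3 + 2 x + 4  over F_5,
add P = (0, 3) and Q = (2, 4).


P != Q, so use the chord formula.
s = (y2 - y1) / (x2 - x1) = (1) / (2) mod 5 = 3
x3 = s^2 - x1 - x2 mod 5 = 3^2 - 0 - 2 = 2
y3 = s (x1 - x3) - y1 mod 5 = 3 * (0 - 2) - 3 = 1

P + Q = (2, 1)


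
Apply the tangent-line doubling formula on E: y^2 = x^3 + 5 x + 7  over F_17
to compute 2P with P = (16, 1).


Doubling: s = (3 x1^2 + a) / (2 y1)
s = (3*16^2 + 5) / (2*1) mod 17 = 4
x3 = s^2 - 2 x1 mod 17 = 4^2 - 2*16 = 1
y3 = s (x1 - x3) - y1 mod 17 = 4 * (16 - 1) - 1 = 8

2P = (1, 8)


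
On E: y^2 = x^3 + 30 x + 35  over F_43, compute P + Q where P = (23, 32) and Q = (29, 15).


P != Q, so use the chord formula.
s = (y2 - y1) / (x2 - x1) = (26) / (6) mod 43 = 33
x3 = s^2 - x1 - x2 mod 43 = 33^2 - 23 - 29 = 5
y3 = s (x1 - x3) - y1 mod 43 = 33 * (23 - 5) - 32 = 3

P + Q = (5, 3)


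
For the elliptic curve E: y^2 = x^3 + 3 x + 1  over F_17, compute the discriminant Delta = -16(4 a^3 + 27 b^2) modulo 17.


4 a^3 + 27 b^2 = 4*3^3 + 27*1^2 = 108 + 27 = 135
Delta = -16 * (135) = -2160
Delta mod 17 = 16

Delta = 16 (mod 17)


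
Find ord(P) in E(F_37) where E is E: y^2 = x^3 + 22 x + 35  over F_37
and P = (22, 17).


Compute successive multiples of P until we hit O:
  1P = (22, 17)
  2P = (34, 33)
  3P = (28, 12)
  4P = (36, 7)
  5P = (15, 15)
  6P = (25, 35)
  7P = (26, 33)
  8P = (5, 14)
  ... (continuing to 30P)
  30P = O

ord(P) = 30


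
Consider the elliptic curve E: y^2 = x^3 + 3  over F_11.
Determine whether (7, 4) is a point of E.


Check whether y^2 = x^3 + 0 x + 3 (mod 11) for (x, y) = (7, 4).
LHS: y^2 = 4^2 mod 11 = 5
RHS: x^3 + 0 x + 3 = 7^3 + 0*7 + 3 mod 11 = 5
LHS = RHS

Yes, on the curve


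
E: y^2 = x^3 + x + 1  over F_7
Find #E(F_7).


For each x in F_7, count y with y^2 = x^3 + 1 x + 1 mod 7:
  x = 0: RHS = 1, y in [1, 6]  -> 2 point(s)
  x = 2: RHS = 4, y in [2, 5]  -> 2 point(s)
Affine points: 4. Add the point at infinity: total = 5.

#E(F_7) = 5


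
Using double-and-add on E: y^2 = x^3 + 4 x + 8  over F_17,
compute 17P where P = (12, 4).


k = 17 = 10001_2 (binary, LSB first: 10001)
Double-and-add from P = (12, 4):
  bit 0 = 1: acc = O + (12, 4) = (12, 4)
  bit 1 = 0: acc unchanged = (12, 4)
  bit 2 = 0: acc unchanged = (12, 4)
  bit 3 = 0: acc unchanged = (12, 4)
  bit 4 = 1: acc = (12, 4) + (1, 8) = (12, 13)

17P = (12, 13)


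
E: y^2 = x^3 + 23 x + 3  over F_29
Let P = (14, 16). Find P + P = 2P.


Doubling: s = (3 x1^2 + a) / (2 y1)
s = (3*14^2 + 23) / (2*16) mod 29 = 20
x3 = s^2 - 2 x1 mod 29 = 20^2 - 2*14 = 24
y3 = s (x1 - x3) - y1 mod 29 = 20 * (14 - 24) - 16 = 16

2P = (24, 16)


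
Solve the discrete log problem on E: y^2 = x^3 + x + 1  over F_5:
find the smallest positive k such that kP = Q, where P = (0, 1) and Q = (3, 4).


Enumerate multiples of P until we hit Q = (3, 4):
  1P = (0, 1)
  2P = (4, 2)
  3P = (2, 1)
  4P = (3, 4)
Match found at i = 4.

k = 4


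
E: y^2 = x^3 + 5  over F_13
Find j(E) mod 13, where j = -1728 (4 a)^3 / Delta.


Delta = -16(4 a^3 + 27 b^2) mod 13 = 3
-1728 * (4 a)^3 = -1728 * (4*0)^3 mod 13 = 0
j = 0 * 3^(-1) mod 13 = 0

j = 0 (mod 13)


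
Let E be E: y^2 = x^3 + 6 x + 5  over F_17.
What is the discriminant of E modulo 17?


4 a^3 + 27 b^2 = 4*6^3 + 27*5^2 = 864 + 675 = 1539
Delta = -16 * (1539) = -24624
Delta mod 17 = 9

Delta = 9 (mod 17)


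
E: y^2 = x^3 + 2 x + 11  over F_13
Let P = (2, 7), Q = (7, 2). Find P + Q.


P != Q, so use the chord formula.
s = (y2 - y1) / (x2 - x1) = (8) / (5) mod 13 = 12
x3 = s^2 - x1 - x2 mod 13 = 12^2 - 2 - 7 = 5
y3 = s (x1 - x3) - y1 mod 13 = 12 * (2 - 5) - 7 = 9

P + Q = (5, 9)


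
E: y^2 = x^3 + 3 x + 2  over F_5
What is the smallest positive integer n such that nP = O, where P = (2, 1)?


Compute successive multiples of P until we hit O:
  1P = (2, 1)
  2P = (1, 4)
  3P = (1, 1)
  4P = (2, 4)
  5P = O

ord(P) = 5


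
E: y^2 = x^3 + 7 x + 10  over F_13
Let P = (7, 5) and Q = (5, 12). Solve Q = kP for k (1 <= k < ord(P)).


Enumerate multiples of P until we hit Q = (5, 12):
  1P = (7, 5)
  2P = (11, 1)
  3P = (9, 10)
  4P = (0, 6)
  5P = (10, 1)
  6P = (5, 1)
  7P = (5, 12)
Match found at i = 7.

k = 7


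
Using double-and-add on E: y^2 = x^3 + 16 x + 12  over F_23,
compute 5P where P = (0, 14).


k = 5 = 101_2 (binary, LSB first: 101)
Double-and-add from P = (0, 14):
  bit 0 = 1: acc = O + (0, 14) = (0, 14)
  bit 1 = 0: acc unchanged = (0, 14)
  bit 2 = 1: acc = (0, 14) + (13, 5) = (0, 9)

5P = (0, 9)


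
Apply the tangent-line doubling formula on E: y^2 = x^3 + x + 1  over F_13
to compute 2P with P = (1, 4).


Doubling: s = (3 x1^2 + a) / (2 y1)
s = (3*1^2 + 1) / (2*4) mod 13 = 7
x3 = s^2 - 2 x1 mod 13 = 7^2 - 2*1 = 8
y3 = s (x1 - x3) - y1 mod 13 = 7 * (1 - 8) - 4 = 12

2P = (8, 12)


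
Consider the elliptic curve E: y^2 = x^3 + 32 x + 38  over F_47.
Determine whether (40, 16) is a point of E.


Check whether y^2 = x^3 + 32 x + 38 (mod 47) for (x, y) = (40, 16).
LHS: y^2 = 16^2 mod 47 = 21
RHS: x^3 + 32 x + 38 = 40^3 + 32*40 + 38 mod 47 = 35
LHS != RHS

No, not on the curve


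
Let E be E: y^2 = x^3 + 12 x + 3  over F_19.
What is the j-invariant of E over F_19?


Delta = -16(4 a^3 + 27 b^2) mod 19 = 14
-1728 * (4 a)^3 = -1728 * (4*12)^3 mod 19 = 12
j = 12 * 14^(-1) mod 19 = 9

j = 9 (mod 19)


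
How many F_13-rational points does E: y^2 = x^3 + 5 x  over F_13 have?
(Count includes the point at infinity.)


For each x in F_13, count y with y^2 = x^3 + 5 x + 0 mod 13:
  x = 0: RHS = 0, y in [0]  -> 1 point(s)
  x = 3: RHS = 3, y in [4, 9]  -> 2 point(s)
  x = 6: RHS = 12, y in [5, 8]  -> 2 point(s)
  x = 7: RHS = 1, y in [1, 12]  -> 2 point(s)
  x = 10: RHS = 10, y in [6, 7]  -> 2 point(s)
Affine points: 9. Add the point at infinity: total = 10.

#E(F_13) = 10


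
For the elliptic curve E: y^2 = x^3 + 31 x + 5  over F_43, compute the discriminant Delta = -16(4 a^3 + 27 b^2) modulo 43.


4 a^3 + 27 b^2 = 4*31^3 + 27*5^2 = 119164 + 675 = 119839
Delta = -16 * (119839) = -1917424
Delta mod 43 = 32

Delta = 32 (mod 43)


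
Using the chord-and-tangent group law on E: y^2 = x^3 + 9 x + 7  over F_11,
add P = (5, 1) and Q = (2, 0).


P != Q, so use the chord formula.
s = (y2 - y1) / (x2 - x1) = (10) / (8) mod 11 = 4
x3 = s^2 - x1 - x2 mod 11 = 4^2 - 5 - 2 = 9
y3 = s (x1 - x3) - y1 mod 11 = 4 * (5 - 9) - 1 = 5

P + Q = (9, 5)


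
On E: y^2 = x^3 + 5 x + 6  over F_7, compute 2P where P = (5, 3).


k = 2 = 10_2 (binary, LSB first: 01)
Double-and-add from P = (5, 3):
  bit 0 = 0: acc unchanged = O
  bit 1 = 1: acc = O + (6, 0) = (6, 0)

2P = (6, 0)


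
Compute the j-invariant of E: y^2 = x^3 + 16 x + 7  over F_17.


Delta = -16(4 a^3 + 27 b^2) mod 17 = 10
-1728 * (4 a)^3 = -1728 * (4*16)^3 mod 17 = 7
j = 7 * 10^(-1) mod 17 = 16

j = 16 (mod 17)


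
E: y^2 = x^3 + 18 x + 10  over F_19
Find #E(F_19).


For each x in F_19, count y with y^2 = x^3 + 18 x + 10 mod 19:
  x = 2: RHS = 16, y in [4, 15]  -> 2 point(s)
  x = 5: RHS = 16, y in [4, 15]  -> 2 point(s)
  x = 6: RHS = 11, y in [7, 12]  -> 2 point(s)
  x = 7: RHS = 4, y in [2, 17]  -> 2 point(s)
  x = 8: RHS = 1, y in [1, 18]  -> 2 point(s)
  x = 11: RHS = 0, y in [0]  -> 1 point(s)
  x = 12: RHS = 16, y in [4, 15]  -> 2 point(s)
  x = 13: RHS = 9, y in [3, 16]  -> 2 point(s)
  x = 14: RHS = 4, y in [2, 17]  -> 2 point(s)
  x = 15: RHS = 7, y in [8, 11]  -> 2 point(s)
  x = 16: RHS = 5, y in [9, 10]  -> 2 point(s)
  x = 17: RHS = 4, y in [2, 17]  -> 2 point(s)
Affine points: 23. Add the point at infinity: total = 24.

#E(F_19) = 24


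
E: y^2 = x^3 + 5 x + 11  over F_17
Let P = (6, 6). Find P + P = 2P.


Doubling: s = (3 x1^2 + a) / (2 y1)
s = (3*6^2 + 5) / (2*6) mod 17 = 8
x3 = s^2 - 2 x1 mod 17 = 8^2 - 2*6 = 1
y3 = s (x1 - x3) - y1 mod 17 = 8 * (6 - 1) - 6 = 0

2P = (1, 0)


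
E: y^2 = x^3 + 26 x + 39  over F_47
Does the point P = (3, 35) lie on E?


Check whether y^2 = x^3 + 26 x + 39 (mod 47) for (x, y) = (3, 35).
LHS: y^2 = 35^2 mod 47 = 3
RHS: x^3 + 26 x + 39 = 3^3 + 26*3 + 39 mod 47 = 3
LHS = RHS

Yes, on the curve


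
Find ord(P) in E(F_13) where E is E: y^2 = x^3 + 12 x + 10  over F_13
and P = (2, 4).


Compute successive multiples of P until we hit O:
  1P = (2, 4)
  2P = (5, 0)
  3P = (2, 9)
  4P = O

ord(P) = 4


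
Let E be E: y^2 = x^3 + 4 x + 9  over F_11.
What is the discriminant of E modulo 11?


4 a^3 + 27 b^2 = 4*4^3 + 27*9^2 = 256 + 2187 = 2443
Delta = -16 * (2443) = -39088
Delta mod 11 = 6

Delta = 6 (mod 11)


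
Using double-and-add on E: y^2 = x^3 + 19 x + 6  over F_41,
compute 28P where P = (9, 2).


k = 28 = 11100_2 (binary, LSB first: 00111)
Double-and-add from P = (9, 2):
  bit 0 = 0: acc unchanged = O
  bit 1 = 0: acc unchanged = O
  bit 2 = 1: acc = O + (29, 31) = (29, 31)
  bit 3 = 1: acc = (29, 31) + (24, 10) = (4, 33)
  bit 4 = 1: acc = (4, 33) + (33, 30) = (22, 24)

28P = (22, 24)


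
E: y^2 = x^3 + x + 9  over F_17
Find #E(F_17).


For each x in F_17, count y with y^2 = x^3 + 1 x + 9 mod 17:
  x = 0: RHS = 9, y in [3, 14]  -> 2 point(s)
  x = 2: RHS = 2, y in [6, 11]  -> 2 point(s)
  x = 4: RHS = 9, y in [3, 14]  -> 2 point(s)
  x = 7: RHS = 2, y in [6, 11]  -> 2 point(s)
  x = 8: RHS = 2, y in [6, 11]  -> 2 point(s)
  x = 9: RHS = 16, y in [4, 13]  -> 2 point(s)
  x = 10: RHS = 16, y in [4, 13]  -> 2 point(s)
  x = 11: RHS = 8, y in [5, 12]  -> 2 point(s)
  x = 12: RHS = 15, y in [7, 10]  -> 2 point(s)
  x = 13: RHS = 9, y in [3, 14]  -> 2 point(s)
  x = 14: RHS = 13, y in [8, 9]  -> 2 point(s)
  x = 15: RHS = 16, y in [4, 13]  -> 2 point(s)
Affine points: 24. Add the point at infinity: total = 25.

#E(F_17) = 25


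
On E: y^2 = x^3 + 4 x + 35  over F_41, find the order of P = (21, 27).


Compute successive multiples of P until we hit O:
  1P = (21, 27)
  2P = (3, 19)
  3P = (1, 32)
  4P = (37, 18)
  5P = (28, 0)
  6P = (37, 23)
  7P = (1, 9)
  8P = (3, 22)
  ... (continuing to 10P)
  10P = O

ord(P) = 10


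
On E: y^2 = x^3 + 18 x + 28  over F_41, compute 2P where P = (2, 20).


Doubling: s = (3 x1^2 + a) / (2 y1)
s = (3*2^2 + 18) / (2*20) mod 41 = 11
x3 = s^2 - 2 x1 mod 41 = 11^2 - 2*2 = 35
y3 = s (x1 - x3) - y1 mod 41 = 11 * (2 - 35) - 20 = 27

2P = (35, 27)


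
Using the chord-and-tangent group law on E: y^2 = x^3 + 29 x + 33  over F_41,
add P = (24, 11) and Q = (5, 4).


P != Q, so use the chord formula.
s = (y2 - y1) / (x2 - x1) = (34) / (22) mod 41 = 9
x3 = s^2 - x1 - x2 mod 41 = 9^2 - 24 - 5 = 11
y3 = s (x1 - x3) - y1 mod 41 = 9 * (24 - 11) - 11 = 24

P + Q = (11, 24)


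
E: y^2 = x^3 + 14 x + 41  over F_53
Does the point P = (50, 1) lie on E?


Check whether y^2 = x^3 + 14 x + 41 (mod 53) for (x, y) = (50, 1).
LHS: y^2 = 1^2 mod 53 = 1
RHS: x^3 + 14 x + 41 = 50^3 + 14*50 + 41 mod 53 = 25
LHS != RHS

No, not on the curve


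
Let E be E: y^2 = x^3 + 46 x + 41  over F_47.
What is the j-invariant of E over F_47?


Delta = -16(4 a^3 + 27 b^2) mod 47 = 22
-1728 * (4 a)^3 = -1728 * (4*46)^3 mod 47 = 1
j = 1 * 22^(-1) mod 47 = 15

j = 15 (mod 47)


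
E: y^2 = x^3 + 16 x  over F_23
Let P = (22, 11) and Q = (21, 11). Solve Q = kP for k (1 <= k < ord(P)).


Enumerate multiples of P until we hit Q = (21, 11):
  1P = (22, 11)
  2P = (18, 5)
  3P = (14, 1)
  4P = (13, 6)
  5P = (15, 21)
  6P = (4, 6)
  7P = (21, 11)
Match found at i = 7.

k = 7


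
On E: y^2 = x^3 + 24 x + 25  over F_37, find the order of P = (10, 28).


Compute successive multiples of P until we hit O:
  1P = (10, 28)
  2P = (8, 10)
  3P = (26, 13)
  4P = (0, 32)
  5P = (2, 28)
  6P = (25, 9)
  7P = (36, 0)
  8P = (25, 28)
  ... (continuing to 14P)
  14P = O

ord(P) = 14


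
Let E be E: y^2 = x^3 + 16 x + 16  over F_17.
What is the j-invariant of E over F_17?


Delta = -16(4 a^3 + 27 b^2) mod 17 = 6
-1728 * (4 a)^3 = -1728 * (4*16)^3 mod 17 = 7
j = 7 * 6^(-1) mod 17 = 4

j = 4 (mod 17)


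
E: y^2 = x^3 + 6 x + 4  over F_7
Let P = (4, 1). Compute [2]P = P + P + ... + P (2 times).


k = 2 = 10_2 (binary, LSB first: 01)
Double-and-add from P = (4, 1):
  bit 0 = 0: acc unchanged = O
  bit 1 = 1: acc = O + (0, 2) = (0, 2)

2P = (0, 2)


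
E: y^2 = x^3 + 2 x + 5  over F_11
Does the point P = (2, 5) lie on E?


Check whether y^2 = x^3 + 2 x + 5 (mod 11) for (x, y) = (2, 5).
LHS: y^2 = 5^2 mod 11 = 3
RHS: x^3 + 2 x + 5 = 2^3 + 2*2 + 5 mod 11 = 6
LHS != RHS

No, not on the curve


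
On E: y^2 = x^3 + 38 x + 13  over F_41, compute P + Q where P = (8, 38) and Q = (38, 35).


P != Q, so use the chord formula.
s = (y2 - y1) / (x2 - x1) = (38) / (30) mod 41 = 4
x3 = s^2 - x1 - x2 mod 41 = 4^2 - 8 - 38 = 11
y3 = s (x1 - x3) - y1 mod 41 = 4 * (8 - 11) - 38 = 32

P + Q = (11, 32)


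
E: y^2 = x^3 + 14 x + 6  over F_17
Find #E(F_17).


For each x in F_17, count y with y^2 = x^3 + 14 x + 6 mod 17:
  x = 1: RHS = 4, y in [2, 15]  -> 2 point(s)
  x = 2: RHS = 8, y in [5, 12]  -> 2 point(s)
  x = 6: RHS = 0, y in [0]  -> 1 point(s)
  x = 8: RHS = 1, y in [1, 16]  -> 2 point(s)
  x = 12: RHS = 15, y in [7, 10]  -> 2 point(s)
  x = 15: RHS = 4, y in [2, 15]  -> 2 point(s)
  x = 16: RHS = 8, y in [5, 12]  -> 2 point(s)
Affine points: 13. Add the point at infinity: total = 14.

#E(F_17) = 14


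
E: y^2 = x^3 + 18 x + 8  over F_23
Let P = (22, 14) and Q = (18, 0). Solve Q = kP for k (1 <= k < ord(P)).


Enumerate multiples of P until we hit Q = (18, 0):
  1P = (22, 14)
  2P = (4, 11)
  3P = (13, 22)
  4P = (1, 21)
  5P = (18, 0)
Match found at i = 5.

k = 5


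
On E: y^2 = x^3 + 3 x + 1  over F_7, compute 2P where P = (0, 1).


Doubling: s = (3 x1^2 + a) / (2 y1)
s = (3*0^2 + 3) / (2*1) mod 7 = 5
x3 = s^2 - 2 x1 mod 7 = 5^2 - 2*0 = 4
y3 = s (x1 - x3) - y1 mod 7 = 5 * (0 - 4) - 1 = 0

2P = (4, 0)


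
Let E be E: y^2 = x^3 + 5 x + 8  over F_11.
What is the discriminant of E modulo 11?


4 a^3 + 27 b^2 = 4*5^3 + 27*8^2 = 500 + 1728 = 2228
Delta = -16 * (2228) = -35648
Delta mod 11 = 3

Delta = 3 (mod 11)


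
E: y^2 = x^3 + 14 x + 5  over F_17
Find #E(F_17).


For each x in F_17, count y with y^2 = x^3 + 14 x + 5 mod 17:
  x = 5: RHS = 13, y in [8, 9]  -> 2 point(s)
  x = 6: RHS = 16, y in [4, 13]  -> 2 point(s)
  x = 7: RHS = 4, y in [2, 15]  -> 2 point(s)
  x = 8: RHS = 0, y in [0]  -> 1 point(s)
  x = 13: RHS = 4, y in [2, 15]  -> 2 point(s)
  x = 14: RHS = 4, y in [2, 15]  -> 2 point(s)
Affine points: 11. Add the point at infinity: total = 12.

#E(F_17) = 12


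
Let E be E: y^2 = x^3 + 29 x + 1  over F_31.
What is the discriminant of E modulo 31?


4 a^3 + 27 b^2 = 4*29^3 + 27*1^2 = 97556 + 27 = 97583
Delta = -16 * (97583) = -1561328
Delta mod 31 = 18

Delta = 18 (mod 31)


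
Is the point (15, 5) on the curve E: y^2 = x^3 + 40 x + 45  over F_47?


Check whether y^2 = x^3 + 40 x + 45 (mod 47) for (x, y) = (15, 5).
LHS: y^2 = 5^2 mod 47 = 25
RHS: x^3 + 40 x + 45 = 15^3 + 40*15 + 45 mod 47 = 25
LHS = RHS

Yes, on the curve


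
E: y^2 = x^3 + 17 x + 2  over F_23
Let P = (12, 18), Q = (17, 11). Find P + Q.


P != Q, so use the chord formula.
s = (y2 - y1) / (x2 - x1) = (16) / (5) mod 23 = 17
x3 = s^2 - x1 - x2 mod 23 = 17^2 - 12 - 17 = 7
y3 = s (x1 - x3) - y1 mod 23 = 17 * (12 - 7) - 18 = 21

P + Q = (7, 21)


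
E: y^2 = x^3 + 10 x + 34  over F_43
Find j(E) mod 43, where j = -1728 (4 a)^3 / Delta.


Delta = -16(4 a^3 + 27 b^2) mod 43 = 37
-1728 * (4 a)^3 = -1728 * (4*10)^3 mod 43 = 1
j = 1 * 37^(-1) mod 43 = 7

j = 7 (mod 43)


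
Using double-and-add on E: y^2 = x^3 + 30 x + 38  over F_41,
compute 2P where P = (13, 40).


k = 2 = 10_2 (binary, LSB first: 01)
Double-and-add from P = (13, 40):
  bit 0 = 0: acc unchanged = O
  bit 1 = 1: acc = O + (19, 13) = (19, 13)

2P = (19, 13)


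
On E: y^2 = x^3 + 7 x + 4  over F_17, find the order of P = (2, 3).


Compute successive multiples of P until we hit O:
  1P = (2, 3)
  2P = (15, 4)
  3P = (16, 9)
  4P = (3, 16)
  5P = (11, 16)
  6P = (0, 15)
  7P = (0, 2)
  8P = (11, 1)
  ... (continuing to 13P)
  13P = O

ord(P) = 13


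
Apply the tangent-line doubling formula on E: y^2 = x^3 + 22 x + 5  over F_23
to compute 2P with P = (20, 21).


Doubling: s = (3 x1^2 + a) / (2 y1)
s = (3*20^2 + 22) / (2*21) mod 23 = 5
x3 = s^2 - 2 x1 mod 23 = 5^2 - 2*20 = 8
y3 = s (x1 - x3) - y1 mod 23 = 5 * (20 - 8) - 21 = 16

2P = (8, 16)


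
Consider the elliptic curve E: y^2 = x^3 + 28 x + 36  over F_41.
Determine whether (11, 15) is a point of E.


Check whether y^2 = x^3 + 28 x + 36 (mod 41) for (x, y) = (11, 15).
LHS: y^2 = 15^2 mod 41 = 20
RHS: x^3 + 28 x + 36 = 11^3 + 28*11 + 36 mod 41 = 35
LHS != RHS

No, not on the curve


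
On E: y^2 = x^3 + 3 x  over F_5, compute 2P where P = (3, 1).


Doubling: s = (3 x1^2 + a) / (2 y1)
s = (3*3^2 + 3) / (2*1) mod 5 = 0
x3 = s^2 - 2 x1 mod 5 = 0^2 - 2*3 = 4
y3 = s (x1 - x3) - y1 mod 5 = 0 * (3 - 4) - 1 = 4

2P = (4, 4)


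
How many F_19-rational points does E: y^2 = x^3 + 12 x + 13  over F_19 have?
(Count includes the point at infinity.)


For each x in F_19, count y with y^2 = x^3 + 12 x + 13 mod 19:
  x = 1: RHS = 7, y in [8, 11]  -> 2 point(s)
  x = 2: RHS = 7, y in [8, 11]  -> 2 point(s)
  x = 3: RHS = 0, y in [0]  -> 1 point(s)
  x = 4: RHS = 11, y in [7, 12]  -> 2 point(s)
  x = 6: RHS = 16, y in [4, 15]  -> 2 point(s)
  x = 12: RHS = 4, y in [2, 17]  -> 2 point(s)
  x = 16: RHS = 7, y in [8, 11]  -> 2 point(s)
  x = 17: RHS = 0, y in [0]  -> 1 point(s)
  x = 18: RHS = 0, y in [0]  -> 1 point(s)
Affine points: 15. Add the point at infinity: total = 16.

#E(F_19) = 16


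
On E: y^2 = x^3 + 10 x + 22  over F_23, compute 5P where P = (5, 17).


k = 5 = 101_2 (binary, LSB first: 101)
Double-and-add from P = (5, 17):
  bit 0 = 1: acc = O + (5, 17) = (5, 17)
  bit 1 = 0: acc unchanged = (5, 17)
  bit 2 = 1: acc = (5, 17) + (9, 17) = (9, 6)

5P = (9, 6)


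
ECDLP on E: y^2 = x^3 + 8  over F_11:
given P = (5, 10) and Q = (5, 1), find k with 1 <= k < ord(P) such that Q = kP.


Enumerate multiples of P until we hit Q = (5, 1):
  1P = (5, 10)
  2P = (2, 4)
  3P = (8, 6)
  4P = (1, 3)
  5P = (6, 2)
  6P = (9, 0)
  7P = (6, 9)
  8P = (1, 8)
  9P = (8, 5)
  10P = (2, 7)
  11P = (5, 1)
Match found at i = 11.

k = 11


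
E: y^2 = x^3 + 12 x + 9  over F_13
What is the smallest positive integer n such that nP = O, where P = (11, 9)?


Compute successive multiples of P until we hit O:
  1P = (11, 9)
  2P = (0, 10)
  3P = (12, 10)
  4P = (4, 11)
  5P = (1, 3)
  6P = (5, 5)
  7P = (9, 1)
  8P = (9, 12)
  ... (continuing to 15P)
  15P = O

ord(P) = 15


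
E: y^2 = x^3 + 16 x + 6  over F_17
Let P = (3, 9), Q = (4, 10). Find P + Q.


P != Q, so use the chord formula.
s = (y2 - y1) / (x2 - x1) = (1) / (1) mod 17 = 1
x3 = s^2 - x1 - x2 mod 17 = 1^2 - 3 - 4 = 11
y3 = s (x1 - x3) - y1 mod 17 = 1 * (3 - 11) - 9 = 0

P + Q = (11, 0)


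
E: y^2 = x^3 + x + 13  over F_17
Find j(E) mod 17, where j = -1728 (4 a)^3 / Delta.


Delta = -16(4 a^3 + 27 b^2) mod 17 = 11
-1728 * (4 a)^3 = -1728 * (4*1)^3 mod 17 = 10
j = 10 * 11^(-1) mod 17 = 4

j = 4 (mod 17)


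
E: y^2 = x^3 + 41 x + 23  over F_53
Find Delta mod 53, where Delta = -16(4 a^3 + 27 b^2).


4 a^3 + 27 b^2 = 4*41^3 + 27*23^2 = 275684 + 14283 = 289967
Delta = -16 * (289967) = -4639472
Delta mod 53 = 42

Delta = 42 (mod 53)


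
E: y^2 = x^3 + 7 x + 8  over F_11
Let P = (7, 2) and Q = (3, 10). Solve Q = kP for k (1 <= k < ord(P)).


Enumerate multiples of P until we hit Q = (3, 10):
  1P = (7, 2)
  2P = (8, 9)
  3P = (1, 7)
  4P = (4, 1)
  5P = (5, 6)
  6P = (3, 1)
  7P = (10, 0)
  8P = (3, 10)
Match found at i = 8.

k = 8


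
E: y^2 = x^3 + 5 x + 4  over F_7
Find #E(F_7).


For each x in F_7, count y with y^2 = x^3 + 5 x + 4 mod 7:
  x = 0: RHS = 4, y in [2, 5]  -> 2 point(s)
  x = 2: RHS = 1, y in [1, 6]  -> 2 point(s)
  x = 3: RHS = 4, y in [2, 5]  -> 2 point(s)
  x = 4: RHS = 4, y in [2, 5]  -> 2 point(s)
  x = 5: RHS = 0, y in [0]  -> 1 point(s)
Affine points: 9. Add the point at infinity: total = 10.

#E(F_7) = 10


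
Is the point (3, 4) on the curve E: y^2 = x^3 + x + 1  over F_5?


Check whether y^2 = x^3 + 1 x + 1 (mod 5) for (x, y) = (3, 4).
LHS: y^2 = 4^2 mod 5 = 1
RHS: x^3 + 1 x + 1 = 3^3 + 1*3 + 1 mod 5 = 1
LHS = RHS

Yes, on the curve


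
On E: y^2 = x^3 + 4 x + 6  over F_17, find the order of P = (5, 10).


Compute successive multiples of P until we hit O:
  1P = (5, 10)
  2P = (11, 2)
  3P = (16, 16)
  4P = (14, 16)
  5P = (6, 12)
  6P = (10, 14)
  7P = (4, 1)
  8P = (4, 16)
  ... (continuing to 15P)
  15P = O

ord(P) = 15


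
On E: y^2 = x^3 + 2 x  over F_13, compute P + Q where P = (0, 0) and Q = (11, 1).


P != Q, so use the chord formula.
s = (y2 - y1) / (x2 - x1) = (1) / (11) mod 13 = 6
x3 = s^2 - x1 - x2 mod 13 = 6^2 - 0 - 11 = 12
y3 = s (x1 - x3) - y1 mod 13 = 6 * (0 - 12) - 0 = 6

P + Q = (12, 6)


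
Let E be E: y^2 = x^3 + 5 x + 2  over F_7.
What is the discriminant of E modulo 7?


4 a^3 + 27 b^2 = 4*5^3 + 27*2^2 = 500 + 108 = 608
Delta = -16 * (608) = -9728
Delta mod 7 = 2

Delta = 2 (mod 7)


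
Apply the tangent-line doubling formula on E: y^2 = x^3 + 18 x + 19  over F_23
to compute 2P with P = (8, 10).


Doubling: s = (3 x1^2 + a) / (2 y1)
s = (3*8^2 + 18) / (2*10) mod 23 = 22
x3 = s^2 - 2 x1 mod 23 = 22^2 - 2*8 = 8
y3 = s (x1 - x3) - y1 mod 23 = 22 * (8 - 8) - 10 = 13

2P = (8, 13)


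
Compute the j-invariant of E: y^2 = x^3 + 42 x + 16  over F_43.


Delta = -16(4 a^3 + 27 b^2) mod 43 = 25
-1728 * (4 a)^3 = -1728 * (4*42)^3 mod 43 = 39
j = 39 * 25^(-1) mod 43 = 5

j = 5 (mod 43)


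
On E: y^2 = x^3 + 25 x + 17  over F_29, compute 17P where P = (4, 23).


k = 17 = 10001_2 (binary, LSB first: 10001)
Double-and-add from P = (4, 23):
  bit 0 = 1: acc = O + (4, 23) = (4, 23)
  bit 1 = 0: acc unchanged = (4, 23)
  bit 2 = 0: acc unchanged = (4, 23)
  bit 3 = 0: acc unchanged = (4, 23)
  bit 4 = 1: acc = (4, 23) + (5, 8) = (13, 25)

17P = (13, 25)


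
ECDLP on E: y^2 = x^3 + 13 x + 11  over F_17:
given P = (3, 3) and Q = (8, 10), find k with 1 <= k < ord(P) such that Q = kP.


Enumerate multiples of P until we hit Q = (8, 10):
  1P = (3, 3)
  2P = (12, 5)
  3P = (1, 5)
  4P = (14, 8)
  5P = (4, 12)
  6P = (6, 4)
  7P = (10, 6)
  8P = (8, 7)
  9P = (8, 10)
Match found at i = 9.

k = 9


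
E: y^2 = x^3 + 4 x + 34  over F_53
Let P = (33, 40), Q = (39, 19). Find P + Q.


P != Q, so use the chord formula.
s = (y2 - y1) / (x2 - x1) = (32) / (6) mod 53 = 23
x3 = s^2 - x1 - x2 mod 53 = 23^2 - 33 - 39 = 33
y3 = s (x1 - x3) - y1 mod 53 = 23 * (33 - 33) - 40 = 13

P + Q = (33, 13)


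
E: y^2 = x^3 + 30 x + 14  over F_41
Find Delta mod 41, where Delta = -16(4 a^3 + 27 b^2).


4 a^3 + 27 b^2 = 4*30^3 + 27*14^2 = 108000 + 5292 = 113292
Delta = -16 * (113292) = -1812672
Delta mod 41 = 20

Delta = 20 (mod 41)


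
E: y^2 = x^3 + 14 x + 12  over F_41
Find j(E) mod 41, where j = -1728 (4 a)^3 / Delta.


Delta = -16(4 a^3 + 27 b^2) mod 41 = 17
-1728 * (4 a)^3 = -1728 * (4*14)^3 mod 41 = 4
j = 4 * 17^(-1) mod 41 = 34

j = 34 (mod 41)


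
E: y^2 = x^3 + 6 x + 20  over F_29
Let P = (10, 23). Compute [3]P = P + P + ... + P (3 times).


k = 3 = 11_2 (binary, LSB first: 11)
Double-and-add from P = (10, 23):
  bit 0 = 1: acc = O + (10, 23) = (10, 23)
  bit 1 = 1: acc = (10, 23) + (14, 21) = (27, 0)

3P = (27, 0)


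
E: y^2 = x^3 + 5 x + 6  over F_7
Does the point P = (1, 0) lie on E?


Check whether y^2 = x^3 + 5 x + 6 (mod 7) for (x, y) = (1, 0).
LHS: y^2 = 0^2 mod 7 = 0
RHS: x^3 + 5 x + 6 = 1^3 + 5*1 + 6 mod 7 = 5
LHS != RHS

No, not on the curve


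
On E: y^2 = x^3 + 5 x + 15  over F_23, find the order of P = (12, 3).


Compute successive multiples of P until we hit O:
  1P = (12, 3)
  2P = (22, 20)
  3P = (5, 2)
  4P = (14, 0)
  5P = (5, 21)
  6P = (22, 3)
  7P = (12, 20)
  8P = O

ord(P) = 8


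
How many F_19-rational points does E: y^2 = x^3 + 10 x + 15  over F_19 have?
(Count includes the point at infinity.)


For each x in F_19, count y with y^2 = x^3 + 10 x + 15 mod 19:
  x = 1: RHS = 7, y in [8, 11]  -> 2 point(s)
  x = 2: RHS = 5, y in [9, 10]  -> 2 point(s)
  x = 4: RHS = 5, y in [9, 10]  -> 2 point(s)
  x = 5: RHS = 0, y in [0]  -> 1 point(s)
  x = 6: RHS = 6, y in [5, 14]  -> 2 point(s)
  x = 9: RHS = 17, y in [6, 13]  -> 2 point(s)
  x = 12: RHS = 1, y in [1, 18]  -> 2 point(s)
  x = 13: RHS = 5, y in [9, 10]  -> 2 point(s)
  x = 14: RHS = 11, y in [7, 12]  -> 2 point(s)
  x = 15: RHS = 6, y in [5, 14]  -> 2 point(s)
  x = 17: RHS = 6, y in [5, 14]  -> 2 point(s)
  x = 18: RHS = 4, y in [2, 17]  -> 2 point(s)
Affine points: 23. Add the point at infinity: total = 24.

#E(F_19) = 24


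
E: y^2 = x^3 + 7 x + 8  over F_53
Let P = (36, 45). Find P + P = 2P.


Doubling: s = (3 x1^2 + a) / (2 y1)
s = (3*36^2 + 7) / (2*45) mod 53 = 5
x3 = s^2 - 2 x1 mod 53 = 5^2 - 2*36 = 6
y3 = s (x1 - x3) - y1 mod 53 = 5 * (36 - 6) - 45 = 52

2P = (6, 52)


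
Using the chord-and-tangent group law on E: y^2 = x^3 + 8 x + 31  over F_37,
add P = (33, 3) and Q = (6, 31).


P != Q, so use the chord formula.
s = (y2 - y1) / (x2 - x1) = (28) / (10) mod 37 = 25
x3 = s^2 - x1 - x2 mod 37 = 25^2 - 33 - 6 = 31
y3 = s (x1 - x3) - y1 mod 37 = 25 * (33 - 31) - 3 = 10

P + Q = (31, 10)


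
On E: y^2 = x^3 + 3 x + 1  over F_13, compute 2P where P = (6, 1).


Doubling: s = (3 x1^2 + a) / (2 y1)
s = (3*6^2 + 3) / (2*1) mod 13 = 10
x3 = s^2 - 2 x1 mod 13 = 10^2 - 2*6 = 10
y3 = s (x1 - x3) - y1 mod 13 = 10 * (6 - 10) - 1 = 11

2P = (10, 11)


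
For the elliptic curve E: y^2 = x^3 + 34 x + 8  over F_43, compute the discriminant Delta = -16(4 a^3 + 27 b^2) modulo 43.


4 a^3 + 27 b^2 = 4*34^3 + 27*8^2 = 157216 + 1728 = 158944
Delta = -16 * (158944) = -2543104
Delta mod 43 = 2

Delta = 2 (mod 43)


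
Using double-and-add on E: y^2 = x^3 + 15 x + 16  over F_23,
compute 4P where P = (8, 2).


k = 4 = 100_2 (binary, LSB first: 001)
Double-and-add from P = (8, 2):
  bit 0 = 0: acc unchanged = O
  bit 1 = 0: acc unchanged = O
  bit 2 = 1: acc = O + (22, 0) = (22, 0)

4P = (22, 0)


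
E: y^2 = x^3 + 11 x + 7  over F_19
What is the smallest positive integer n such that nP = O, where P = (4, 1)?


Compute successive multiples of P until we hit O:
  1P = (4, 1)
  2P = (12, 10)
  3P = (1, 0)
  4P = (12, 9)
  5P = (4, 18)
  6P = O

ord(P) = 6


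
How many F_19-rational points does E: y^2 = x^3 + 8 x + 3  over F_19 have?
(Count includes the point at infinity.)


For each x in F_19, count y with y^2 = x^3 + 8 x + 3 mod 19:
  x = 3: RHS = 16, y in [4, 15]  -> 2 point(s)
  x = 4: RHS = 4, y in [2, 17]  -> 2 point(s)
  x = 5: RHS = 16, y in [4, 15]  -> 2 point(s)
  x = 6: RHS = 1, y in [1, 18]  -> 2 point(s)
  x = 8: RHS = 9, y in [3, 16]  -> 2 point(s)
  x = 9: RHS = 6, y in [5, 14]  -> 2 point(s)
  x = 10: RHS = 0, y in [0]  -> 1 point(s)
  x = 11: RHS = 16, y in [4, 15]  -> 2 point(s)
  x = 13: RHS = 5, y in [9, 10]  -> 2 point(s)
  x = 14: RHS = 9, y in [3, 16]  -> 2 point(s)
  x = 16: RHS = 9, y in [3, 16]  -> 2 point(s)
  x = 17: RHS = 17, y in [6, 13]  -> 2 point(s)
Affine points: 23. Add the point at infinity: total = 24.

#E(F_19) = 24
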